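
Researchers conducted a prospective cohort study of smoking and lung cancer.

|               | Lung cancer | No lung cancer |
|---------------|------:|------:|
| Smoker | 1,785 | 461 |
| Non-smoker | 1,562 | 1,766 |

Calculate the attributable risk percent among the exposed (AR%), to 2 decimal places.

Cells: a = 1785, b = 461, c = 1562, d = 1766.
Risk in exposed = 1785/2246 = 0.79475; risk in unexposed = 1562/3328 = 0.46935.
RR = 0.79475/0.46935 = 1.69329
AR% = (RR − 1)/RR × 100 = (1.69329 − 1)/1.69329 × 100 = 40.9433%

40.94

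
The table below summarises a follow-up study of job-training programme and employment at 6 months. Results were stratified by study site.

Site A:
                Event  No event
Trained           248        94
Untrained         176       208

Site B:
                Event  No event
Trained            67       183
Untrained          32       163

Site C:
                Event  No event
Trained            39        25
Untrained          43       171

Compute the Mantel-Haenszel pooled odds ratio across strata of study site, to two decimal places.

OR_MH = Σ(aᵢdᵢ/nᵢ) / Σ(bᵢcᵢ/nᵢ), where nᵢ is the stratum total.
Stratum 1 (Site A): n = 726; a·d/n = 248·208/726 = 71.0523; b·c/n = 94·176/726 = 22.7879
Stratum 2 (Site B): n = 445; a·d/n = 67·163/445 = 24.5416; b·c/n = 183·32/445 = 13.1596
Stratum 3 (Site C): n = 278; a·d/n = 39·171/278 = 23.9892; b·c/n = 25·43/278 = 3.8669
OR_MH = (71.0523 + 24.5416 + 23.9892) / (22.7879 + 13.1596 + 3.8669) = 119.5831 / 39.8143 = 3.00352

3.00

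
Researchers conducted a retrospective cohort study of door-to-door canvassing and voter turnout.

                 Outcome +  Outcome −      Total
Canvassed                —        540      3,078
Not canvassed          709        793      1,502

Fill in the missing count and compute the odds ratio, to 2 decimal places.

The missing cell is in the exposed row: 3078 − 540 = 2538.
So a = 2538, b = 540, c = 709, d = 793.
OR = (a·d)/(b·c) = (2538 × 793) / (540 × 709) = 2012634 / 382860 = 5.25684

5.26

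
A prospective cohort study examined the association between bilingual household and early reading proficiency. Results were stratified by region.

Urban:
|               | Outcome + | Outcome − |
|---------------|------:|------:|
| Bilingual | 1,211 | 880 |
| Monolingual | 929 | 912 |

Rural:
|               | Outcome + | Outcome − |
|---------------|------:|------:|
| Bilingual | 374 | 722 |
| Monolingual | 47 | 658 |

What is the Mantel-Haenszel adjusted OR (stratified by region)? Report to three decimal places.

1.841

OR_MH = Σ(aᵢdᵢ/nᵢ) / Σ(bᵢcᵢ/nᵢ), where nᵢ is the stratum total.
Stratum 1 (Urban): n = 3932; a·d/n = 1211·912/3932 = 280.8830; b·c/n = 880·929/3932 = 207.9145
Stratum 2 (Rural): n = 1801; a·d/n = 374·658/1801 = 136.6419; b·c/n = 722·47/1801 = 18.8418
OR_MH = (280.8830 + 136.6419) / (207.9145 + 18.8418) = 417.5249 / 226.7563 = 1.84129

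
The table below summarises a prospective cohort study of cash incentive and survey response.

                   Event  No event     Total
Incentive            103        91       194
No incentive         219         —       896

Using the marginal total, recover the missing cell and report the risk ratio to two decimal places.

2.17

The missing cell is in the unexposed row: 896 − 219 = 677.
So a = 103, b = 91, c = 219, d = 677.
RR = [a/(a+b)] / [c/(c+d)] = (103/194) / (219/896) = 0.53093/0.24442 = 2.17220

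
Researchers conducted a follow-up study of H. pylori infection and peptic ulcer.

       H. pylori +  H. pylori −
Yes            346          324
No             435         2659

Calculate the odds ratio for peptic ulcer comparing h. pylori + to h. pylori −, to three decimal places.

6.528

Reading the table with exposure as columns: a = 346 (H. pylori +, case), b = 435 (H. pylori +, non-case), c = 324 (H. pylori −, case), d = 2659.
OR = (a·d)/(b·c) = (346 × 2659) / (435 × 324) = 920014 / 140940 = 6.52770
The odds of peptic ulcer are about 6.53 times as high in the h. pylori + group.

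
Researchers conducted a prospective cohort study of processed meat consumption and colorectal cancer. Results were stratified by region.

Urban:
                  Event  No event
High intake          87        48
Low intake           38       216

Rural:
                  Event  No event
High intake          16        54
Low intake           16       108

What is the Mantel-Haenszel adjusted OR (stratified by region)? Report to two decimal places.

6.26

OR_MH = Σ(aᵢdᵢ/nᵢ) / Σ(bᵢcᵢ/nᵢ), where nᵢ is the stratum total.
Stratum 1 (Urban): n = 389; a·d/n = 87·216/389 = 48.3085; b·c/n = 48·38/389 = 4.6889
Stratum 2 (Rural): n = 194; a·d/n = 16·108/194 = 8.9072; b·c/n = 54·16/194 = 4.4536
OR_MH = (48.3085 + 8.9072) / (4.6889 + 4.4536) = 57.2157 / 9.1426 = 6.25817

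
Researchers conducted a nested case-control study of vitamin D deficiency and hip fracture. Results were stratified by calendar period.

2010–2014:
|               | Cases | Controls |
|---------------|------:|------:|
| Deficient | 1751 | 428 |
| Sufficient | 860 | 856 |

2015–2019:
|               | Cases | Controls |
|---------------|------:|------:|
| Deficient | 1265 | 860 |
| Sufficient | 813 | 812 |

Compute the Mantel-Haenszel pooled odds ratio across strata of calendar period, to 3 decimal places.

OR_MH = Σ(aᵢdᵢ/nᵢ) / Σ(bᵢcᵢ/nᵢ), where nᵢ is the stratum total.
Stratum 1 (2010–2014): n = 3895; a·d/n = 1751·856/3895 = 384.8154; b·c/n = 428·860/3895 = 94.5006
Stratum 2 (2015–2019): n = 3750; a·d/n = 1265·812/3750 = 273.9147; b·c/n = 860·813/3750 = 186.4480
OR_MH = (384.8154 + 273.9147) / (94.5006 + 186.4480) = 658.7301 / 280.9486 = 2.34466

2.345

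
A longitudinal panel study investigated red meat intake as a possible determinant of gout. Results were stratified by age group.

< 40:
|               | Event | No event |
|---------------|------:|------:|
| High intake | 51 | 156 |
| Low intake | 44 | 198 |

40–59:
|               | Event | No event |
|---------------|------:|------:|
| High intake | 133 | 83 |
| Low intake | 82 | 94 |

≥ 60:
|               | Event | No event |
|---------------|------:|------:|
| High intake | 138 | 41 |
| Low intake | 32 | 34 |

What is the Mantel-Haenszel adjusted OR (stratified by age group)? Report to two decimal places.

1.93

OR_MH = Σ(aᵢdᵢ/nᵢ) / Σ(bᵢcᵢ/nᵢ), where nᵢ is the stratum total.
Stratum 1 (< 40): n = 449; a·d/n = 51·198/449 = 22.4900; b·c/n = 156·44/449 = 15.2873
Stratum 2 (40–59): n = 392; a·d/n = 133·94/392 = 31.8929; b·c/n = 83·82/392 = 17.3622
Stratum 3 (≥ 60): n = 245; a·d/n = 138·34/245 = 19.1510; b·c/n = 41·32/245 = 5.3551
OR_MH = (22.4900 + 31.8929 + 19.1510) / (15.2873 + 17.3622 + 5.3551) = 73.5339 / 38.0047 = 1.93486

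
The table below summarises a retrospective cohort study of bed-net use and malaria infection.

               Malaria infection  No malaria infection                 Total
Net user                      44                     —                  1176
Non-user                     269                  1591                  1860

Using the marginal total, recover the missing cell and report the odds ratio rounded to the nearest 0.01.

0.23

The missing cell is in the exposed row: 1176 − 44 = 1132.
So a = 44, b = 1132, c = 269, d = 1591.
OR = (a·d)/(b·c) = (44 × 1591) / (1132 × 269) = 70004 / 304508 = 0.22989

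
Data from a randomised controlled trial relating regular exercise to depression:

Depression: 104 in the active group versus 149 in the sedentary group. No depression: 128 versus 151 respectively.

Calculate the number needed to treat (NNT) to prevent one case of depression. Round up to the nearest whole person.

21

Risk in treated group = 104/232 = 0.44828; risk in control = 149/300 = 0.49667.
Absolute risk reduction = 0.49667 − 0.44828 = 0.04839
NNT = 1 / ARR = 1 / 0.04839 = 20.665 → round up → 21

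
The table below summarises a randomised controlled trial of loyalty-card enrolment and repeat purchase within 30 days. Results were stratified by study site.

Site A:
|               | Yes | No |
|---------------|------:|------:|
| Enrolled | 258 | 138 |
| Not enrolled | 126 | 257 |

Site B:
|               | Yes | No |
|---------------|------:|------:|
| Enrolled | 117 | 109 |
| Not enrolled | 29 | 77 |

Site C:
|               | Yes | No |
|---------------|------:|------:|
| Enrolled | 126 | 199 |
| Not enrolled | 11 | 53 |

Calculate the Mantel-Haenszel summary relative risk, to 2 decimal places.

1.99

RR_MH = Σ(aᵢ·n₀ᵢ/nᵢ) / Σ(cᵢ·n₁ᵢ/nᵢ), with n₁ᵢ = aᵢ+bᵢ (exposed), n₀ᵢ = cᵢ+dᵢ (unexposed), nᵢ = n₁ᵢ+n₀ᵢ.
Stratum 1 (Site A): n₁ = 396, n₀ = 383, n = 779; a·n₀/n = 258·383/779 = 126.8472; c·n₁/n = 126·396/779 = 64.0513
Stratum 2 (Site B): n₁ = 226, n₀ = 106, n = 332; a·n₀/n = 117·106/332 = 37.3554; c·n₁/n = 29·226/332 = 19.7410
Stratum 3 (Site C): n₁ = 325, n₀ = 64, n = 389; a·n₀/n = 126·64/389 = 20.7301; c·n₁/n = 11·325/389 = 9.1902
RR_MH = (126.8472 + 37.3554 + 20.7301) / (64.0513 + 19.7410 + 9.1902) = 184.9327 / 92.9825 = 1.98890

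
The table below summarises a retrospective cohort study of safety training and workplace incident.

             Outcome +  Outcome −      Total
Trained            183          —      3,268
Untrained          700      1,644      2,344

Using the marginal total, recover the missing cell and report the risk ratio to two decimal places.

The missing cell is in the exposed row: 3268 − 183 = 3085.
So a = 183, b = 3085, c = 700, d = 1644.
RR = [a/(a+b)] / [c/(c+d)] = (183/3268) / (700/2344) = 0.05600/0.29863 = 0.18751

0.19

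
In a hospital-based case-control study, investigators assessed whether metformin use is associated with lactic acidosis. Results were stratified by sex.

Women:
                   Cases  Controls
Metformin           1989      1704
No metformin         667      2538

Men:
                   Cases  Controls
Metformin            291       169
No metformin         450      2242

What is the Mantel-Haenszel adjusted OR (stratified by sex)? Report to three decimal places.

4.970

OR_MH = Σ(aᵢdᵢ/nᵢ) / Σ(bᵢcᵢ/nᵢ), where nᵢ is the stratum total.
Stratum 1 (Women): n = 6898; a·d/n = 1989·2538/6898 = 731.8182; b·c/n = 1704·667/6898 = 164.7678
Stratum 2 (Men): n = 3152; a·d/n = 291·2242/3152 = 206.9867; b·c/n = 169·450/3152 = 24.1275
OR_MH = (731.8182 + 206.9867) / (164.7678 + 24.1275) = 938.8049 / 188.8953 = 4.96997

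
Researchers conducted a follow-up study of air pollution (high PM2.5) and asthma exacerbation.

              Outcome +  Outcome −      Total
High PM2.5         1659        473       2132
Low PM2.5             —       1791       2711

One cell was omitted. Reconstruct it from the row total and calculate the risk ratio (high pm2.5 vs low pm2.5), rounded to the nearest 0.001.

The missing cell is in the unexposed row: 2711 − 1791 = 920.
So a = 1659, b = 473, c = 920, d = 1791.
RR = [a/(a+b)] / [c/(c+d)] = (1659/2132) / (920/2711) = 0.77814/0.33936 = 2.29298

2.293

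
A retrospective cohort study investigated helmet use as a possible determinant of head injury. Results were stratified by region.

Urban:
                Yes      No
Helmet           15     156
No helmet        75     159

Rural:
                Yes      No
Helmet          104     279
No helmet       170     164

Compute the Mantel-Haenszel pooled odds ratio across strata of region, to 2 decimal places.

OR_MH = Σ(aᵢdᵢ/nᵢ) / Σ(bᵢcᵢ/nᵢ), where nᵢ is the stratum total.
Stratum 1 (Urban): n = 405; a·d/n = 15·159/405 = 5.8889; b·c/n = 156·75/405 = 28.8889
Stratum 2 (Rural): n = 717; a·d/n = 104·164/717 = 23.7880; b·c/n = 279·170/717 = 66.1506
OR_MH = (5.8889 + 23.7880) / (28.8889 + 66.1506) = 29.6769 / 95.0395 = 0.31226

0.31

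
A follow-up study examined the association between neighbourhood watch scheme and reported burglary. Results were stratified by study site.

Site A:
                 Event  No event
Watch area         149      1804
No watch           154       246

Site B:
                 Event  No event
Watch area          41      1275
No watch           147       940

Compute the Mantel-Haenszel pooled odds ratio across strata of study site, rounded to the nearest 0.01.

OR_MH = Σ(aᵢdᵢ/nᵢ) / Σ(bᵢcᵢ/nᵢ), where nᵢ is the stratum total.
Stratum 1 (Site A): n = 2353; a·d/n = 149·246/2353 = 15.5776; b·c/n = 1804·154/2353 = 118.0688
Stratum 2 (Site B): n = 2403; a·d/n = 41·940/2403 = 16.0383; b·c/n = 1275·147/2403 = 77.9963
OR_MH = (15.5776 + 16.0383) / (118.0688 + 77.9963) = 31.6158 / 196.0651 = 0.16125

0.16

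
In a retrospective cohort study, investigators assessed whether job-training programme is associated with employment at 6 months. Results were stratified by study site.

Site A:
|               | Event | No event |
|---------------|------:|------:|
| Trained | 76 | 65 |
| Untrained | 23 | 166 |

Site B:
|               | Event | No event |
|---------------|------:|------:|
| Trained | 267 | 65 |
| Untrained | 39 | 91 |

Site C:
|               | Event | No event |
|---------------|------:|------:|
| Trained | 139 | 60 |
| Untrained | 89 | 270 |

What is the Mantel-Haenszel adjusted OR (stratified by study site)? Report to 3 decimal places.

OR_MH = Σ(aᵢdᵢ/nᵢ) / Σ(bᵢcᵢ/nᵢ), where nᵢ is the stratum total.
Stratum 1 (Site A): n = 330; a·d/n = 76·166/330 = 38.2303; b·c/n = 65·23/330 = 4.5303
Stratum 2 (Site B): n = 462; a·d/n = 267·91/462 = 52.5909; b·c/n = 65·39/462 = 5.4870
Stratum 3 (Site C): n = 558; a·d/n = 139·270/558 = 67.2581; b·c/n = 60·89/558 = 9.5699
OR_MH = (38.2303 + 52.5909 + 67.2581) / (4.5303 + 5.4870 + 9.5699) = 158.0793 / 19.5872 = 8.07054

8.071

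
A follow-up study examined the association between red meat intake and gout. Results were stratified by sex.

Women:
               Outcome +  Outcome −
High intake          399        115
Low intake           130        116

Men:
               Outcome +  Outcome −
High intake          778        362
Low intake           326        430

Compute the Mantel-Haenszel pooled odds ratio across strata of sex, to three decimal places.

2.898

OR_MH = Σ(aᵢdᵢ/nᵢ) / Σ(bᵢcᵢ/nᵢ), where nᵢ is the stratum total.
Stratum 1 (Women): n = 760; a·d/n = 399·116/760 = 60.9000; b·c/n = 115·130/760 = 19.6711
Stratum 2 (Men): n = 1896; a·d/n = 778·430/1896 = 176.4451; b·c/n = 362·326/1896 = 62.2426
OR_MH = (60.9000 + 176.4451) / (19.6711 + 62.2426) = 237.3451 / 81.9137 = 2.89750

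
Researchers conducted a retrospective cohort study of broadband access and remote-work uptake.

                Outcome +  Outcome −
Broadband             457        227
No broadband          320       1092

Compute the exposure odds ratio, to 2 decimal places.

6.87

Cells: a = 457, b = 227, c = 320, d = 1092.
OR = (a·d)/(b·c) = (457 × 1092) / (227 × 320) = 499044 / 72640 = 6.87010
The odds of remote-work uptake are about 6.87 times as high in the broadband group.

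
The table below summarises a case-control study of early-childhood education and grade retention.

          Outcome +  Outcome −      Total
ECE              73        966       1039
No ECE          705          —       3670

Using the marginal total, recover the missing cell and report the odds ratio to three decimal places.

The missing cell is in the unexposed row: 3670 − 705 = 2965.
So a = 73, b = 966, c = 705, d = 2965.
OR = (a·d)/(b·c) = (73 × 2965) / (966 × 705) = 216445 / 681030 = 0.31782

0.318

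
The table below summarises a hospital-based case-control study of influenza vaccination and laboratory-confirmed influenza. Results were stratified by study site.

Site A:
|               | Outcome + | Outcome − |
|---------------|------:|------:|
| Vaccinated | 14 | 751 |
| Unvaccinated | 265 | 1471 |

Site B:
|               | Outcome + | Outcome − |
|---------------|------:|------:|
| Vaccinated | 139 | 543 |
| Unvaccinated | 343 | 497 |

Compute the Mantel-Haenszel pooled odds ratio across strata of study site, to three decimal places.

0.266

OR_MH = Σ(aᵢdᵢ/nᵢ) / Σ(bᵢcᵢ/nᵢ), where nᵢ is the stratum total.
Stratum 1 (Site A): n = 2501; a·d/n = 14·1471/2501 = 8.2343; b·c/n = 751·265/2501 = 79.5742
Stratum 2 (Site B): n = 1522; a·d/n = 139·497/1522 = 45.3896; b·c/n = 543·343/1522 = 122.3712
OR_MH = (8.2343 + 45.3896) / (79.5742 + 122.3712) = 53.6239 / 201.9454 = 0.26554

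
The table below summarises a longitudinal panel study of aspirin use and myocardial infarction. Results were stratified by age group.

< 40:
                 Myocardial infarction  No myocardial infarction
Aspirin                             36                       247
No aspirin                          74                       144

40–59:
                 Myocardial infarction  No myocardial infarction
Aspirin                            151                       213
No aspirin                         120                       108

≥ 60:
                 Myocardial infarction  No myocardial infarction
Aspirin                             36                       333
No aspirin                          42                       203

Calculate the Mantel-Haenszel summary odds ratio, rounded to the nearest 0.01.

OR_MH = Σ(aᵢdᵢ/nᵢ) / Σ(bᵢcᵢ/nᵢ), where nᵢ is the stratum total.
Stratum 1 (< 40): n = 501; a·d/n = 36·144/501 = 10.3473; b·c/n = 247·74/501 = 36.4830
Stratum 2 (40–59): n = 592; a·d/n = 151·108/592 = 27.5473; b·c/n = 213·120/592 = 43.1757
Stratum 3 (≥ 60): n = 614; a·d/n = 36·203/614 = 11.9023; b·c/n = 333·42/614 = 22.7785
OR_MH = (10.3473 + 27.5473 + 11.9023) / (36.4830 + 43.1757 + 22.7785) = 49.7969 / 102.4372 = 0.48612

0.49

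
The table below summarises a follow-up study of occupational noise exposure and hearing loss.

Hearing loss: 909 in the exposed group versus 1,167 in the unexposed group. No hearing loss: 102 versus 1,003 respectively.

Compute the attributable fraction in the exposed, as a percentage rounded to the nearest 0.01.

40.19

From the description: a = 909, b = 102, c = 1167, d = 1003.
Risk in exposed = 909/1011 = 0.89911; risk in unexposed = 1167/2170 = 0.53779.
RR = 0.89911/0.53779 = 1.67187
AR% = (RR − 1)/RR × 100 = (1.67187 − 1)/1.67187 × 100 = 40.1866%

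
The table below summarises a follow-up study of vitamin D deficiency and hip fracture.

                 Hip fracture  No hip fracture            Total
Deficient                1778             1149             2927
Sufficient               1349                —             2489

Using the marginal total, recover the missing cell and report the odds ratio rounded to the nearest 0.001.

The missing cell is in the unexposed row: 2489 − 1349 = 1140.
So a = 1778, b = 1149, c = 1349, d = 1140.
OR = (a·d)/(b·c) = (1778 × 1140) / (1149 × 1349) = 2026920 / 1550001 = 1.30769

1.308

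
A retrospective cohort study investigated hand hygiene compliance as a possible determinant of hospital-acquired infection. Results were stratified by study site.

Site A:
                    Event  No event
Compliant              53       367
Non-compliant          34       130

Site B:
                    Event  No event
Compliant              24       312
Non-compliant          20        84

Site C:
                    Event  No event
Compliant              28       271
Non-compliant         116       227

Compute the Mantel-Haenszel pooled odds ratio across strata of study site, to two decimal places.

0.31

OR_MH = Σ(aᵢdᵢ/nᵢ) / Σ(bᵢcᵢ/nᵢ), where nᵢ is the stratum total.
Stratum 1 (Site A): n = 584; a·d/n = 53·130/584 = 11.7979; b·c/n = 367·34/584 = 21.3664
Stratum 2 (Site B): n = 440; a·d/n = 24·84/440 = 4.5818; b·c/n = 312·20/440 = 14.1818
Stratum 3 (Site C): n = 642; a·d/n = 28·227/642 = 9.9003; b·c/n = 271·116/642 = 48.9657
OR_MH = (11.7979 + 4.5818 + 9.9003) / (21.3664 + 14.1818 + 48.9657) = 26.2801 / 84.5140 = 0.31096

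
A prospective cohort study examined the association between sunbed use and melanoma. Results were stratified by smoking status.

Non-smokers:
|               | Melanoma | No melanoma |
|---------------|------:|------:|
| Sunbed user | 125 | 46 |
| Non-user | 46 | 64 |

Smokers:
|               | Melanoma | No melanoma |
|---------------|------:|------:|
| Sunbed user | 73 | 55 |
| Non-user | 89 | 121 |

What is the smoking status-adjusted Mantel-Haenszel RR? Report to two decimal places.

RR_MH = Σ(aᵢ·n₀ᵢ/nᵢ) / Σ(cᵢ·n₁ᵢ/nᵢ), with n₁ᵢ = aᵢ+bᵢ (exposed), n₀ᵢ = cᵢ+dᵢ (unexposed), nᵢ = n₁ᵢ+n₀ᵢ.
Stratum 1 (Non-smokers): n₁ = 171, n₀ = 110, n = 281; a·n₀/n = 125·110/281 = 48.9324; c·n₁/n = 46·171/281 = 27.9929
Stratum 2 (Smokers): n₁ = 128, n₀ = 210, n = 338; a·n₀/n = 73·210/338 = 45.3550; c·n₁/n = 89·128/338 = 33.7041
RR_MH = (48.9324 + 45.3550) / (27.9929 + 33.7041) = 94.2874 / 61.6970 = 1.52823

1.53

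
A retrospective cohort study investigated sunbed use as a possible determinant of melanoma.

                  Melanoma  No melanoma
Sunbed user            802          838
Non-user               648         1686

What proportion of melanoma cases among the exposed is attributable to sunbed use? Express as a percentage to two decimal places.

Cells: a = 802, b = 838, c = 648, d = 1686.
Risk in exposed = 802/1640 = 0.48902; risk in unexposed = 648/2334 = 0.27763.
RR = 0.48902/0.27763 = 1.76139
AR% = (RR − 1)/RR × 100 = (1.76139 − 1)/1.76139 × 100 = 43.2268%

43.23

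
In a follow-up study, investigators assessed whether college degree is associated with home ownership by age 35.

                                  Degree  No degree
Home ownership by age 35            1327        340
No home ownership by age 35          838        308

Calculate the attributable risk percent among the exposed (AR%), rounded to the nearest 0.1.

Reading the table with exposure as columns: a = 1327 (Degree, case), b = 838 (Degree, non-case), c = 340 (No degree, case), d = 308.
Risk in exposed = 1327/2165 = 0.61293; risk in unexposed = 340/648 = 0.52469.
RR = 0.61293/0.52469 = 1.16818
AR% = (RR − 1)/RR × 100 = (1.16818 − 1)/1.16818 × 100 = 14.3966%

14.4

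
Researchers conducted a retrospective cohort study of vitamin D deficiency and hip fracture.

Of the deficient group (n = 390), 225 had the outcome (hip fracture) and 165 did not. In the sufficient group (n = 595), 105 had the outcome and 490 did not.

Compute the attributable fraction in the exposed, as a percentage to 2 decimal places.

69.41

From the description: a = 225, b = 165, c = 105, d = 490.
Risk in exposed = 225/390 = 0.57692; risk in unexposed = 105/595 = 0.17647.
RR = 0.57692/0.17647 = 3.26923
AR% = (RR − 1)/RR × 100 = (3.26923 − 1)/3.26923 × 100 = 69.4118%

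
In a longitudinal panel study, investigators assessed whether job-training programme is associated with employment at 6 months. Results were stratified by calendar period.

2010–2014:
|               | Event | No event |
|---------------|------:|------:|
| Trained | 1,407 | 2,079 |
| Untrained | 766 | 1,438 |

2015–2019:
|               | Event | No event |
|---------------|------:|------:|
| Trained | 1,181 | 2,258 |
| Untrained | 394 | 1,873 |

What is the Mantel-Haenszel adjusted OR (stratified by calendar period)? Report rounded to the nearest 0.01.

1.71

OR_MH = Σ(aᵢdᵢ/nᵢ) / Σ(bᵢcᵢ/nᵢ), where nᵢ is the stratum total.
Stratum 1 (2010–2014): n = 5690; a·d/n = 1407·1438/5690 = 355.5828; b·c/n = 2079·766/5690 = 279.8794
Stratum 2 (2015–2019): n = 5706; a·d/n = 1181·1873/5706 = 387.6644; b·c/n = 2258·394/5706 = 155.9152
OR_MH = (355.5828 + 387.6644) / (279.8794 + 155.9152) = 743.2472 / 435.7946 = 1.70550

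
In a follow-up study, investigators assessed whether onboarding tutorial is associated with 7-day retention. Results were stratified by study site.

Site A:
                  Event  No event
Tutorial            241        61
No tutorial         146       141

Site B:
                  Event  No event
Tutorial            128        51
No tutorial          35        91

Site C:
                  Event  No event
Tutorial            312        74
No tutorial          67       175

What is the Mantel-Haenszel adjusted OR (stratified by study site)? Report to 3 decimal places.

OR_MH = Σ(aᵢdᵢ/nᵢ) / Σ(bᵢcᵢ/nᵢ), where nᵢ is the stratum total.
Stratum 1 (Site A): n = 589; a·d/n = 241·141/589 = 57.6927; b·c/n = 61·146/589 = 15.1205
Stratum 2 (Site B): n = 305; a·d/n = 128·91/305 = 38.1902; b·c/n = 51·35/305 = 5.8525
Stratum 3 (Site C): n = 628; a·d/n = 312·175/628 = 86.9427; b·c/n = 74·67/628 = 7.8949
OR_MH = (57.6927 + 38.1902 + 86.9427) / (15.1205 + 5.8525 + 7.8949) = 182.8255 / 28.8679 = 6.33318

6.333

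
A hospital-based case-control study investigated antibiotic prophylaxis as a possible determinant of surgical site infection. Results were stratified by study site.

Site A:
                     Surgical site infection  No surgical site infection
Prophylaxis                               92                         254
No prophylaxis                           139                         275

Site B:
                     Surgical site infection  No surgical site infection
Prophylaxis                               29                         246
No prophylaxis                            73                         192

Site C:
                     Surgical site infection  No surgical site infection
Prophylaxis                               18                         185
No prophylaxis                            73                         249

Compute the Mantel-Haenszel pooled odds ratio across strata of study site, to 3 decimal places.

0.495

OR_MH = Σ(aᵢdᵢ/nᵢ) / Σ(bᵢcᵢ/nᵢ), where nᵢ is the stratum total.
Stratum 1 (Site A): n = 760; a·d/n = 92·275/760 = 33.2895; b·c/n = 254·139/760 = 46.4553
Stratum 2 (Site B): n = 540; a·d/n = 29·192/540 = 10.3111; b·c/n = 246·73/540 = 33.2556
Stratum 3 (Site C): n = 525; a·d/n = 18·249/525 = 8.5371; b·c/n = 185·73/525 = 25.7238
OR_MH = (33.2895 + 10.3111 + 8.5371) / (46.4553 + 33.2556 + 25.7238) = 52.1377 / 105.4346 = 0.49450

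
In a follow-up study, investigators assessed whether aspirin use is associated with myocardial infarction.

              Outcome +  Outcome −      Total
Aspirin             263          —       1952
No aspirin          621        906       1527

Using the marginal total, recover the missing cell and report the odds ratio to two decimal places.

0.23

The missing cell is in the exposed row: 1952 − 263 = 1689.
So a = 263, b = 1689, c = 621, d = 906.
OR = (a·d)/(b·c) = (263 × 906) / (1689 × 621) = 238278 / 1048869 = 0.22718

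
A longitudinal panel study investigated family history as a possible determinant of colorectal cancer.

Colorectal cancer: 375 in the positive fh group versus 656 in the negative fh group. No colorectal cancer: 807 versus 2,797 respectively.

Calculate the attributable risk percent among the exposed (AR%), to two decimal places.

From the description: a = 375, b = 807, c = 656, d = 2797.
Risk in exposed = 375/1182 = 0.31726; risk in unexposed = 656/3453 = 0.18998.
RR = 0.31726/0.18998 = 1.66996
AR% = (RR − 1)/RR × 100 = (1.66996 − 1)/1.66996 × 100 = 40.1184%

40.12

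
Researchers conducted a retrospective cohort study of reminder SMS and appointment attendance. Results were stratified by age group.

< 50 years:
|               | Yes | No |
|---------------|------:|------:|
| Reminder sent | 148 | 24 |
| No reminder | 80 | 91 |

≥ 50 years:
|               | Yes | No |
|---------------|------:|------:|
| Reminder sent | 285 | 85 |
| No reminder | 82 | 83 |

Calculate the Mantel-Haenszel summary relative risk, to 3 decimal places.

1.670

RR_MH = Σ(aᵢ·n₀ᵢ/nᵢ) / Σ(cᵢ·n₁ᵢ/nᵢ), with n₁ᵢ = aᵢ+bᵢ (exposed), n₀ᵢ = cᵢ+dᵢ (unexposed), nᵢ = n₁ᵢ+n₀ᵢ.
Stratum 1 (< 50 years): n₁ = 172, n₀ = 171, n = 343; a·n₀/n = 148·171/343 = 73.7843; c·n₁/n = 80·172/343 = 40.1166
Stratum 2 (≥ 50 years): n₁ = 370, n₀ = 165, n = 535; a·n₀/n = 285·165/535 = 87.8972; c·n₁/n = 82·370/535 = 56.7103
RR_MH = (73.7843 + 87.8972) / (40.1166 + 56.7103) = 161.6815 / 96.8269 = 1.66980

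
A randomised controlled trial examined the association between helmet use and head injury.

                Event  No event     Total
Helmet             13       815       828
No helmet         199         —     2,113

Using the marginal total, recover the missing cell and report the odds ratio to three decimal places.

0.153

The missing cell is in the unexposed row: 2113 − 199 = 1914.
So a = 13, b = 815, c = 199, d = 1914.
OR = (a·d)/(b·c) = (13 × 1914) / (815 × 199) = 24882 / 162185 = 0.15342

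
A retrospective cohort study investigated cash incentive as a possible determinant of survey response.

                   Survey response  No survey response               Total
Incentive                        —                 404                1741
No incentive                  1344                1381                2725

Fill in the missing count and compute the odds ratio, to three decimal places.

3.401

The missing cell is in the exposed row: 1741 − 404 = 1337.
So a = 1337, b = 404, c = 1344, d = 1381.
OR = (a·d)/(b·c) = (1337 × 1381) / (404 × 1344) = 1846397 / 542976 = 3.40051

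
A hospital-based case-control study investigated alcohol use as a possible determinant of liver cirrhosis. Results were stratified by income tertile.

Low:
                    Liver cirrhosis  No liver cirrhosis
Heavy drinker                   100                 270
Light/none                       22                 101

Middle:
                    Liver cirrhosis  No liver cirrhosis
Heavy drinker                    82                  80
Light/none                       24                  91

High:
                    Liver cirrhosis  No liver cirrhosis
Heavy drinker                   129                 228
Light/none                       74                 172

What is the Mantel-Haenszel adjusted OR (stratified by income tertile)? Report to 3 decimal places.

1.793

OR_MH = Σ(aᵢdᵢ/nᵢ) / Σ(bᵢcᵢ/nᵢ), where nᵢ is the stratum total.
Stratum 1 (Low): n = 493; a·d/n = 100·101/493 = 20.4868; b·c/n = 270·22/493 = 12.0487
Stratum 2 (Middle): n = 277; a·d/n = 82·91/277 = 26.9386; b·c/n = 80·24/277 = 6.9314
Stratum 3 (High): n = 603; a·d/n = 129·172/603 = 36.7960; b·c/n = 228·74/603 = 27.9801
OR_MH = (20.4868 + 26.9386 + 36.7960) / (12.0487 + 6.9314 + 27.9801) = 84.2215 / 46.9602 = 1.79347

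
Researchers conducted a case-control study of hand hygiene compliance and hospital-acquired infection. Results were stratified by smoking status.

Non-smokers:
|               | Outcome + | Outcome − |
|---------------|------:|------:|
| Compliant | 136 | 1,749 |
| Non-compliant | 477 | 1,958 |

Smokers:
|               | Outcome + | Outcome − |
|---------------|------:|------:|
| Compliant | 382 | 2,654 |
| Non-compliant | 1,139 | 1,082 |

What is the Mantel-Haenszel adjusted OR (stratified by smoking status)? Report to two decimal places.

OR_MH = Σ(aᵢdᵢ/nᵢ) / Σ(bᵢcᵢ/nᵢ), where nᵢ is the stratum total.
Stratum 1 (Non-smokers): n = 4320; a·d/n = 136·1958/4320 = 61.6407; b·c/n = 1749·477/4320 = 193.1188
Stratum 2 (Smokers): n = 5257; a·d/n = 382·1082/5257 = 78.6235; b·c/n = 2654·1139/5257 = 575.0249
OR_MH = (61.6407 + 78.6235) / (193.1188 + 575.0249) = 140.2643 / 768.1437 = 0.18260

0.18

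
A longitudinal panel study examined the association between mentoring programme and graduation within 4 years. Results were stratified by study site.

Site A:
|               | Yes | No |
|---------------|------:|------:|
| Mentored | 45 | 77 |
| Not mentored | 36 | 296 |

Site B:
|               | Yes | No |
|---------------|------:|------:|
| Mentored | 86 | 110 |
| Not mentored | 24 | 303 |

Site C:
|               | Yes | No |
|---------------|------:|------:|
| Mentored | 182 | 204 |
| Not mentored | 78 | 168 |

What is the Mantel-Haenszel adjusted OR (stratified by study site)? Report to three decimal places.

3.511

OR_MH = Σ(aᵢdᵢ/nᵢ) / Σ(bᵢcᵢ/nᵢ), where nᵢ is the stratum total.
Stratum 1 (Site A): n = 454; a·d/n = 45·296/454 = 29.3392; b·c/n = 77·36/454 = 6.1057
Stratum 2 (Site B): n = 523; a·d/n = 86·303/523 = 49.8241; b·c/n = 110·24/523 = 5.0478
Stratum 3 (Site C): n = 632; a·d/n = 182·168/632 = 48.3797; b·c/n = 204·78/632 = 25.1772
OR_MH = (29.3392 + 49.8241 + 48.3797) / (6.1057 + 5.0478 + 25.1772) = 127.5430 / 36.3307 = 3.51061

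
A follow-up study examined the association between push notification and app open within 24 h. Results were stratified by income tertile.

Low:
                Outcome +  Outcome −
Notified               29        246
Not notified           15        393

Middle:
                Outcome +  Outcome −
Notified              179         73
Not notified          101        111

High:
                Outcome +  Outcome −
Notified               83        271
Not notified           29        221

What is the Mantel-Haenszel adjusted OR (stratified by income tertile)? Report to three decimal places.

OR_MH = Σ(aᵢdᵢ/nᵢ) / Σ(bᵢcᵢ/nᵢ), where nᵢ is the stratum total.
Stratum 1 (Low): n = 683; a·d/n = 29·393/683 = 16.6867; b·c/n = 246·15/683 = 5.4026
Stratum 2 (Middle): n = 464; a·d/n = 179·111/464 = 42.8211; b·c/n = 73·101/464 = 15.8901
Stratum 3 (High): n = 604; a·d/n = 83·221/604 = 30.3692; b·c/n = 271·29/604 = 13.0116
OR_MH = (16.6867 + 42.8211 + 30.3692) / (5.4026 + 15.8901 + 13.0116) = 89.8770 / 34.3043 = 2.61999

2.620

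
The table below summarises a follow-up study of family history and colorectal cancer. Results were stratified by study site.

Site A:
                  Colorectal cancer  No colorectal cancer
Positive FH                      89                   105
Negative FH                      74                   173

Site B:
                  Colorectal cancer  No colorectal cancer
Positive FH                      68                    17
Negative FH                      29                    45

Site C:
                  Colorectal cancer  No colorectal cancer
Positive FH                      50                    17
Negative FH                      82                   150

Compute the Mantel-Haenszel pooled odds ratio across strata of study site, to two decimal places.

3.12

OR_MH = Σ(aᵢdᵢ/nᵢ) / Σ(bᵢcᵢ/nᵢ), where nᵢ is the stratum total.
Stratum 1 (Site A): n = 441; a·d/n = 89·173/441 = 34.9138; b·c/n = 105·74/441 = 17.6190
Stratum 2 (Site B): n = 159; a·d/n = 68·45/159 = 19.2453; b·c/n = 17·29/159 = 3.1006
Stratum 3 (Site C): n = 299; a·d/n = 50·150/299 = 25.0836; b·c/n = 17·82/299 = 4.6622
OR_MH = (34.9138 + 19.2453 + 25.0836) / (17.6190 + 3.1006 + 4.6622) = 79.2427 / 25.3819 = 3.12202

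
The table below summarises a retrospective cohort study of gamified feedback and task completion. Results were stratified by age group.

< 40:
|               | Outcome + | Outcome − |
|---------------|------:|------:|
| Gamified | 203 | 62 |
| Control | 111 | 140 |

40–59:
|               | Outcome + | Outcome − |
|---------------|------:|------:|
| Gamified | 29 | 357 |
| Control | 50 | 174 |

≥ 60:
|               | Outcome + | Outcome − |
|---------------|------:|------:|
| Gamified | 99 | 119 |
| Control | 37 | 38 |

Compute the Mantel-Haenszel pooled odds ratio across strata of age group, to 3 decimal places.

OR_MH = Σ(aᵢdᵢ/nᵢ) / Σ(bᵢcᵢ/nᵢ), where nᵢ is the stratum total.
Stratum 1 (< 40): n = 516; a·d/n = 203·140/516 = 55.0775; b·c/n = 62·111/516 = 13.3372
Stratum 2 (40–59): n = 610; a·d/n = 29·174/610 = 8.2721; b·c/n = 357·50/610 = 29.2623
Stratum 3 (≥ 60): n = 293; a·d/n = 99·38/293 = 12.8396; b·c/n = 119·37/293 = 15.0273
OR_MH = (55.0775 + 8.2721 + 12.8396) / (13.3372 + 29.2623 + 15.0273) = 76.1892 / 57.6268 = 1.32211

1.322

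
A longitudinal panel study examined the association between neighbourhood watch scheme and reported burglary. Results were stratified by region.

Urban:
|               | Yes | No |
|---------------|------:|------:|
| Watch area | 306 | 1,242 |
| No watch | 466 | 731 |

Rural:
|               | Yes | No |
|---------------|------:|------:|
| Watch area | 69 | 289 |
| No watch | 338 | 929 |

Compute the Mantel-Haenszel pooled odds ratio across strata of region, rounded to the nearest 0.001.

OR_MH = Σ(aᵢdᵢ/nᵢ) / Σ(bᵢcᵢ/nᵢ), where nᵢ is the stratum total.
Stratum 1 (Urban): n = 2745; a·d/n = 306·731/2745 = 81.4885; b·c/n = 1242·466/2745 = 210.8459
Stratum 2 (Rural): n = 1625; a·d/n = 69·929/1625 = 39.4468; b·c/n = 289·338/1625 = 60.1120
OR_MH = (81.4885 + 39.4468) / (210.8459 + 60.1120) = 120.9353 / 270.9579 = 0.44633

0.446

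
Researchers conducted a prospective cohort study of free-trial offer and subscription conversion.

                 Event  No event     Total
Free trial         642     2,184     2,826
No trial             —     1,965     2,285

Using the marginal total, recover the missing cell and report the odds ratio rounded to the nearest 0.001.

The missing cell is in the unexposed row: 2285 − 1965 = 320.
So a = 642, b = 2184, c = 320, d = 1965.
OR = (a·d)/(b·c) = (642 × 1965) / (2184 × 320) = 1261530 / 698880 = 1.80507

1.805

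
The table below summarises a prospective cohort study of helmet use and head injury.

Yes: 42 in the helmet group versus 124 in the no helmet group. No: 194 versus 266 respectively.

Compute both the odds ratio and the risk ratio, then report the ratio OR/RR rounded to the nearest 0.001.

From the description: a = 42, b = 194, c = 124, d = 266.
OR = (42·266)/(194·124) = 11172/24056 = 0.46442
Risk in exposed = 42/236 = 0.17797; risk in unexposed = 124/390 = 0.31795; RR = 0.55973
OR/RR = 0.46442 / 0.55973 = 0.82971
The outcome is not rare, so the OR lies further from 1 than the RR.

0.830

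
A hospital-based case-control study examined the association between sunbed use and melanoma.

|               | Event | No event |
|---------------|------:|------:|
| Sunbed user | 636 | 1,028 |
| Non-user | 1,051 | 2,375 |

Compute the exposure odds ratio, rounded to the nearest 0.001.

Cells: a = 636, b = 1028, c = 1051, d = 2375.
OR = (a·d)/(b·c) = (636 × 2375) / (1028 × 1051) = 1510500 / 1080428 = 1.39806
The odds of melanoma are about 1.40 times as high in the sunbed user group.

1.398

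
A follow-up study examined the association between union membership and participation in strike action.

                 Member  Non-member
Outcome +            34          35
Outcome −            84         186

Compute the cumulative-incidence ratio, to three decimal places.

Reading the table with exposure as columns: a = 34 (Member, case), b = 84 (Member, non-case), c = 35 (Non-member, case), d = 186.
Risk in exposed = 34/118 = 0.28814; risk in unexposed = 35/221 = 0.15837.
RR = 0.28814 / 0.15837 = 1.81937
The risk among the exposed is 1.82 times that among the unexposed.

1.819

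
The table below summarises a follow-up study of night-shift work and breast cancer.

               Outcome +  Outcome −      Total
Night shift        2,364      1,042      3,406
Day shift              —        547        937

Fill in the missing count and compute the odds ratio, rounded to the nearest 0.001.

3.182

The missing cell is in the unexposed row: 937 − 547 = 390.
So a = 2364, b = 1042, c = 390, d = 547.
OR = (a·d)/(b·c) = (2364 × 547) / (1042 × 390) = 1293108 / 406380 = 3.18202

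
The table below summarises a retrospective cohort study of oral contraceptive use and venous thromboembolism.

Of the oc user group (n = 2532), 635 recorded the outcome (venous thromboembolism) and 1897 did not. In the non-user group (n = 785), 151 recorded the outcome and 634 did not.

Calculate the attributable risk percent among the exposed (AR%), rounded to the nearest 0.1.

From the description: a = 635, b = 1897, c = 151, d = 634.
Risk in exposed = 635/2532 = 0.25079; risk in unexposed = 151/785 = 0.19236.
RR = 0.25079/0.19236 = 1.30378
AR% = (RR − 1)/RR × 100 = (1.30378 − 1)/1.30378 × 100 = 23.2997%

23.3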